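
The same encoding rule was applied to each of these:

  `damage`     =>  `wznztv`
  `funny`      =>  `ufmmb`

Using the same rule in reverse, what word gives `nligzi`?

Each pair mirrors across the alphabet (d↔w, a↔z, m↔n): positions sum to 25. Each letter is replaced by its mirror in the alphabet: a↔z, b↔y, c↔x, and so on (the Atbash cipher).
Decoding nligzi: n↔m, l↔o, i↔r, g↔t, z↔a, i↔r.

mortar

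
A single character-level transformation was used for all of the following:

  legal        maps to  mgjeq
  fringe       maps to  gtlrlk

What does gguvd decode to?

The shift increases by 1 at each position, starting from +1: 1, 2, 3, ….
Decoding gguvd: g−1=f, g−2=e, u−3=r, v−4=r, d−5=y.

ferry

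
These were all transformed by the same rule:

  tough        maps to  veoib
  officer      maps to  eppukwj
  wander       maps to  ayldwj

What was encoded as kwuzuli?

This is an affine cipher: with a=0,…,z=25, each position x becomes (19x+24) mod 26.
Undoing it on kwuzuli: k(10)→11·(10−24)≡2=c; w(22)→11·(22−24)≡4=e; u(20)→11·(20−24)≡8=i; z(25)→11·(25−24)≡11=l; u(20)→11·(20−24)≡8=i; l(11)→11·(11−24)≡13=n; i(8)→11·(8−24)≡6=g (all mod 26).

ceiling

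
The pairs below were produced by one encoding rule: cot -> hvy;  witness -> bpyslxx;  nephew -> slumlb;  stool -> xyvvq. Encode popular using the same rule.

Vowels shift forward by 7 and consonants shift forward by 5.
On popular: p(cons)+5=u, o(vowel)+7=v, p(cons)+5=u, u(vowel)+7=b, l(cons)+5=q, a(vowel)+7=h, r(cons)+5=w.

uvubqhw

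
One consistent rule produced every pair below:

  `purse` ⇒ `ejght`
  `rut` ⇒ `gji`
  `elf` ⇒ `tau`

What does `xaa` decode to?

ill

Compare letters: p→e is +15, u→j is +15, r→g is +15 — a constant shift. It's a constant shift of +15 (ROT15).
Reversing it on xaa: x−15=i, a−15=l, a−15=l.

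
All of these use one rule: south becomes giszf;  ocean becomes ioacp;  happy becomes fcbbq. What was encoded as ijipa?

s(18)→g(6) and o(14)→i(8) fit y≡19x+2 (mod 26); the inverse of 19 mod 26 is 11. Each letter's alphabet position (a=0..z=25) is mapped through 19·x+2 mod 26 — an affine cipher.
Undoing it on ijipa: i(8)→11·(8−2)≡14=o; j(9)→11·(9−2)≡25=z; i(8)→11·(8−2)≡14=o; p(15)→11·(15−2)≡13=n; a(0)→11·(0−2)≡4=e (all mod 26).

ozone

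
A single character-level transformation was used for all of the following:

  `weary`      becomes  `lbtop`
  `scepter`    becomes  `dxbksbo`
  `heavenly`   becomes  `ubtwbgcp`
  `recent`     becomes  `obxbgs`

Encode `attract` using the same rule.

This is an affine cipher: with a=0,…,z=25, each position x becomes (15x+19) mod 26.
Applying it to attract: a(0)→15·0+19≡19=t; t(19)→15·19+19≡18=s; t(19)→15·19+19≡18=s; r(17)→15·17+19≡14=o; a(0)→15·0+19≡19=t; c(2)→15·2+19≡23=x; t(19)→15·19+19≡18=s (all mod 26).

tssotxs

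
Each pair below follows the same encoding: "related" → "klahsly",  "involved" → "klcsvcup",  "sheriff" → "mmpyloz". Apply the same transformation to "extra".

The output letters match the input read backwards, each shifted +7: related reversed is detaler. The word is reversed, then every letter is shifted forward by 7.
Applying it to extra: reverse → artxe; then shift: a+7=h, r+7=y, t+7=a, x+7=e, e+7=l.

hyael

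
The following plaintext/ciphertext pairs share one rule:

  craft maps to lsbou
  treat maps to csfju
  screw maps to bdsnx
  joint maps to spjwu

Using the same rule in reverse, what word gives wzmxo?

nylon

Shifts by position in craft: pos 0: c→l (+9), pos 1: r→s (+1), pos 2: a→b (+1), pos 3: f→o (+9), pos 4: t→u (+1) — repeating every 3. It's a Vigenère-style cipher with numeric key [9,1,1]: position i shifts by key[i mod 3].
Undoing it on wzmxo: w−9=n, z−1=y, m−1=l, x−9=o, o−1=n.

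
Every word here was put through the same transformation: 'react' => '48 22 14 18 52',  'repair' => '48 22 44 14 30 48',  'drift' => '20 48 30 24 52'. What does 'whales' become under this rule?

58 28 14 36 22 50

With a=1..z=26, the number is 2·pos + 12.
On whales: w=23→58, h=8→28, a=1→14, l=12→36, e=5→22, s=19→50.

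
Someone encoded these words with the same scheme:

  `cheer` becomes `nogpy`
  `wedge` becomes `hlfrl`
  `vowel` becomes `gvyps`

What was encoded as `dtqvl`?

It's a Vigenère-style cipher with numeric key [11,7,2]: position i shifts by key[i mod 3].
Reversing it on dtqvl: d−11=s, t−7=m, q−2=o, v−11=k, l−7=e.

smoke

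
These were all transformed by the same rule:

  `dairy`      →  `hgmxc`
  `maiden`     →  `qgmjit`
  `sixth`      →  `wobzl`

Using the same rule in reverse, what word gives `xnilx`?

theft

Shifts by position in dairy: pos 0: d→h (+4), pos 1: a→g (+6), pos 2: i→m (+4), pos 3: r→x (+6) — repeating every 2. A repeating key of period 2 is used — shifts +4, +6 over and over.
Decoding xnilx: x−4=t, n−6=h, i−4=e, l−6=f, x−4=t.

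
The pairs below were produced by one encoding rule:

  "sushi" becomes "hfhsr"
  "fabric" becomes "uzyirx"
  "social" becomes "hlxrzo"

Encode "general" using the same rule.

Each pair mirrors across the alphabet (s↔h, u↔f, s↔h): positions sum to 25. Letters are reflected about the middle of the alphabet (position → 25−position): Atbash.
For general: g↔t, e↔v, n↔m, e↔v, r↔i, a↔z, l↔o.

tvmvizo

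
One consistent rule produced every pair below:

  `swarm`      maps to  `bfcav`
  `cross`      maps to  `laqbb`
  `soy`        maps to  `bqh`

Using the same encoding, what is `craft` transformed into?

Vowels shift forward by 2 and consonants shift forward by 9.
On craft: c(cons)+9=l, r(cons)+9=a, a(vowel)+2=c, f(cons)+9=o, t(cons)+9=c.

lacoc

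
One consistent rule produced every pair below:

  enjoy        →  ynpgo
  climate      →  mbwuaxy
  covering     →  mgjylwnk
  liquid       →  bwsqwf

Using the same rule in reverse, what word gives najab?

naval

e(4)→y(24) and n(13)→n(13) fit y≡19x+0 (mod 26); the inverse of 19 mod 26 is 11. This is an affine cipher: with a=0,…,z=25, each position x becomes (19x+0) mod 26.
Reversing it on najab: n(13)→11·(13−0)≡13=n; a(0)→11·(0−0)≡0=a; j(9)→11·(9−0)≡21=v; a(0)→11·(0−0)≡0=a; b(1)→11·(1−0)≡11=l (all mod 26).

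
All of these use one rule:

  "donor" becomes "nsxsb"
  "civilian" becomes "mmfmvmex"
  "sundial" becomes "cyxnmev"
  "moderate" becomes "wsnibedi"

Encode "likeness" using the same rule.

vmuixicc

The rule splits by letter class: vowels +4, consonants +10.
Applying it to likeness: l(cons)+10=v, i(vowel)+4=m, k(cons)+10=u, e(vowel)+4=i, n(cons)+10=x, e(vowel)+4=i, s(cons)+10=c, s(cons)+10=c.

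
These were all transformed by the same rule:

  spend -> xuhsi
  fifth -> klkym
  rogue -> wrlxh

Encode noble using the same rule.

Vowels shift forward by 3 and consonants shift forward by 5.
Applying it to noble: n(cons)+5=s, o(vowel)+3=r, b(cons)+5=g, l(cons)+5=q, e(vowel)+3=h.

srgqh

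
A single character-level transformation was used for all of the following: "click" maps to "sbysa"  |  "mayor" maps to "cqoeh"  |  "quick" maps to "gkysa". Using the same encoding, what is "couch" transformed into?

Compare letters: c→s is +16, l→b is +16, i→y is +16 — a constant shift. Each letter is shifted forward by 16 in the alphabet (a Caesar shift of +16).
On couch: c+16=s, o+16=e, u+16=k, c+16=s, h+16=x.

seksx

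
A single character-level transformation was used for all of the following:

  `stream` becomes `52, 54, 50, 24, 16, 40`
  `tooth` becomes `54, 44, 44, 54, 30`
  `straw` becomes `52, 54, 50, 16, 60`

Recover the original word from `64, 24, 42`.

The formula is n = 2×(alphabet index, a=1) + 14.
Decoding 64, 24, 42: 64→(64−14)÷2=25=y, 24→(24−14)÷2=5=e, 42→(42−14)÷2=14=n.

yen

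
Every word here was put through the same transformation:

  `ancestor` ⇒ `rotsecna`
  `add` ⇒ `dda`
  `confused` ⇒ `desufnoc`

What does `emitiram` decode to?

maritime

The output letters match the input read backwards: ancestor reversed is rotsecna. The word is simply reversed.
Undoing it on emitiram: then reverse → maritime.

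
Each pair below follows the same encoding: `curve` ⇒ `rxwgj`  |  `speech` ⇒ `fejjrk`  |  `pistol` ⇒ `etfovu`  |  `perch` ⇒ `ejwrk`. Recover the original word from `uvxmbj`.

This is an affine cipher: with a=0,…,z=25, each position x becomes (9x+25) mod 26.
Reversing it on uvxmbj: u(20)→3·(20−25)≡11=l; v(21)→3·(21−25)≡14=o; x(23)→3·(23−25)≡20=u; m(12)→3·(12−25)≡13=n; b(1)→3·(1−25)≡6=g; j(9)→3·(9−25)≡4=e (all mod 26).

lounge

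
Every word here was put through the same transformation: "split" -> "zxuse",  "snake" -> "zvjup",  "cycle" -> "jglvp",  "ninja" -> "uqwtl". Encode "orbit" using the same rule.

vzkse

In split: s→z is +7, p→x is +8, l→u is +9, i→s is +10 — the shift increases by 1 each position. Each letter shifts forward by (position + 7), i.e. 7, 8, 9, … — the shift grows by one for each successive letter.
On orbit: o+7=v, r+8=z, b+9=k, i+10=s, t+11=e.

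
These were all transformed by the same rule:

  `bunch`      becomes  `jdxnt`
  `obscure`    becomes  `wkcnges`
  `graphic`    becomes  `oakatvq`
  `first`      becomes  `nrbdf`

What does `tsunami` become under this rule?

In bunch: b→j is +8, u→d is +9, n→x is +10, c→n is +11 — the shift increases by 1 each position. The shift increases by 1 at each position, starting from +8: 8, 9, 10, ….
On tsunami: t+8=b, s+9=b, u+10=e, n+11=y, a+12=m, m+13=z, i+14=w.

bbeymzw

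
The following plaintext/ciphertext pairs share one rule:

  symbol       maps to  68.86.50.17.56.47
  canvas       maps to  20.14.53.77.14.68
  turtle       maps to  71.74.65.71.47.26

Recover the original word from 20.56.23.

s(#19)→68 and y(#25)→86: differences scale by 3, so n = 3·pos + 11. With a=1..z=26, the number is 3·pos + 11.
Reversing it on 20.56.23: 20→(20−11)÷3=3=c, 56→(56−11)÷3=15=o, 23→(23−11)÷3=4=d.

cod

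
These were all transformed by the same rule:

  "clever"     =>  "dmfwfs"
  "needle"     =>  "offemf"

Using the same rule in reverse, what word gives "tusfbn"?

Compare letters: c→d is +1, l→m is +1, e→f is +1 — a constant shift. It's a constant shift of +1 (ROT1).
Undoing it on tusfbn: t−1=s, u−1=t, s−1=r, f−1=e, b−1=a, n−1=m.

stream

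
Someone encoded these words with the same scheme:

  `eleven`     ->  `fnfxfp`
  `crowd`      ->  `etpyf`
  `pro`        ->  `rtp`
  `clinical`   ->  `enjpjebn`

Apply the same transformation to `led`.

nff

The shift depends on letter class: consonant l→n is +2, but vowel e→f is +1. Two shifts are in play — +1 for a/e/i/o/u, +2 for every other letter.
Applying it to led: l(cons)+2=n, e(vowel)+1=f, d(cons)+2=f.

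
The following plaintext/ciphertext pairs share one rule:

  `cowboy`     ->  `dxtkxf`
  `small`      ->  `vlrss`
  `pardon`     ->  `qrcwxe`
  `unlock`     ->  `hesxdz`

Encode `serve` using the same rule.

vpcap

c(2)→d(3) and o(14)→x(23) fit y≡19x+17 (mod 26); the inverse of 19 mod 26 is 11. Each letter's alphabet position (a=0..z=25) is mapped through 19·x+17 mod 26 — an affine cipher.
On serve: s(18)→19·18+17≡21=v; e(4)→19·4+17≡15=p; r(17)→19·17+17≡2=c; v(21)→19·21+17≡0=a; e(4)→19·4+17≡15=p (all mod 26).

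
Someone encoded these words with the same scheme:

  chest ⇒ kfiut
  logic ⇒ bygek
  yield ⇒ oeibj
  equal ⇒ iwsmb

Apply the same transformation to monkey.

ayzcio

c(2)→k(10) and h(7)→f(5) fit y≡25x+12 (mod 26); the inverse of 25 mod 26 is 25. Treating letters as 0–25, the rule is x ↦ 25x + 12 (mod 26).
Applying it to monkey: m(12)→25·12+12≡0=a; o(14)→25·14+12≡24=y; n(13)→25·13+12≡25=z; k(10)→25·10+12≡2=c; e(4)→25·4+12≡8=i; y(24)→25·24+12≡14=o (all mod 26).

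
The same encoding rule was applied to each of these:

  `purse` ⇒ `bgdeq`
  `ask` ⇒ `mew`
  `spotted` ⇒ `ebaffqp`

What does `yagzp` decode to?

mound

Compare letters: p→b is +12, u→g is +12, r→d is +12 — a constant shift. Each letter is shifted forward by 12 in the alphabet (a Caesar shift of +12).
Decoding yagzp: y−12=m, a−12=o, g−12=u, z−12=n, p−12=d.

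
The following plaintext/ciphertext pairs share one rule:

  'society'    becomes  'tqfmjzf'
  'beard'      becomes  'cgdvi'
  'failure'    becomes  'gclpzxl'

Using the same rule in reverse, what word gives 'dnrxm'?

In society: s→t is +1, o→q is +2, c→f is +3, i→m is +4 — the shift increases by 1 each position. The shift increases by 1 at each position, starting from +1: 1, 2, 3, ….
Decoding dnrxm: d−1=c, n−2=l, r−3=o, x−4=t, m−5=h.

cloth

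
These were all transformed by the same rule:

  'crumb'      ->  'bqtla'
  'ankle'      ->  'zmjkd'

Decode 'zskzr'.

Every letter moves 25 places later in the alphabet, wrapping around z→a.
Reversing it on zskzr: z−25=a, s−25=t, k−25=l, z−25=a, r−25=s.

atlas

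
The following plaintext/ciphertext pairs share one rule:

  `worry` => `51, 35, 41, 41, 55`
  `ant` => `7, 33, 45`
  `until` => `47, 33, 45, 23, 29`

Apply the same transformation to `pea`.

37, 15, 7

w(#23)→51 and o(#15)→35: differences scale by 2, so n = 2·pos + 5. Each letter becomes 2×(its alphabet position, a=1..z=26) + 5.
For pea: p=16→37, e=5→15, a=1→7.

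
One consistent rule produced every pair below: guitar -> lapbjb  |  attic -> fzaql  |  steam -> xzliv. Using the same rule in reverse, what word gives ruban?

In guitar: g→l is +5, u→a is +6, i→p is +7, t→b is +8 — the shift increases by 1 each position. Each letter shifts forward by (position + 5), i.e. 5, 6, 7, … — the shift grows by one for each successive letter.
Undoing it on ruban: r−5=m, u−6=o, b−7=u, a−8=s, n−9=e.

mouse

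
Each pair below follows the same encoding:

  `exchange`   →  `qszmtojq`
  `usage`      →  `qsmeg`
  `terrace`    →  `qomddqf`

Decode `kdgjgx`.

The output letters match the input read backwards, each shifted +12: exchange reversed is egnahcxe. The word is reversed, then every letter is shifted forward by 12.
Decoding kdgjgx: shift back: k−12=y, d−12=r, g−12=u, j−12=x, g−12=u, x−12=l → yruxul; then reverse → luxury.

luxury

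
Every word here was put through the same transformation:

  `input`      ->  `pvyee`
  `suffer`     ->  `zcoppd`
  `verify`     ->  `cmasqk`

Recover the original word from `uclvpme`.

nuclear

In input: i→p is +7, n→v is +8, p→y is +9, u→e is +10 — the shift increases by 1 each position. Each letter shifts forward by (position + 7), i.e. 7, 8, 9, … — the shift grows by one for each successive letter.
Reversing it on uclvpme: u−7=n, c−8=u, l−9=c, v−10=l, p−11=e, m−12=a, e−13=r.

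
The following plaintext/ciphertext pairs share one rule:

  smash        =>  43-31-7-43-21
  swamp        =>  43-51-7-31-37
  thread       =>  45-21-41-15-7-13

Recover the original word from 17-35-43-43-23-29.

s(#19)→43 and m(#13)→31: differences scale by 2, so n = 2·pos + 5. With a=1..z=26, the number is 2·pos + 5.
Undoing it on 17-35-43-43-23-29: 17→(17−5)÷2=6=f, 35→(35−5)÷2=15=o, 43→(43−5)÷2=19=s, 43→(43−5)÷2=19=s, 23→(23−5)÷2=9=i, 29→(29−5)÷2=12=l.

fossil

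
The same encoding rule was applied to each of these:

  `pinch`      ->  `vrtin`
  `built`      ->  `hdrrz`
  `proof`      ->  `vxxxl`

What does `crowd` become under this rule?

ixxcj

The shift depends on letter class: consonant p→v is +6, but vowel i→r is +9. Two shifts are in play — +9 for a/e/i/o/u, +6 for every other letter.
Applying it to crowd: c(cons)+6=i, r(cons)+6=x, o(vowel)+9=x, w(cons)+6=c, d(cons)+6=j.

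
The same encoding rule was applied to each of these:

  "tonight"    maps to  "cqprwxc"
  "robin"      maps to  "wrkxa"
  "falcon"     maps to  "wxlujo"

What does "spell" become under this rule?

uunyb

Read the word backwards and shift each letter +9.
On spell: reverse → lleps; then shift: l+9=u, l+9=u, e+9=n, p+9=y, s+9=b.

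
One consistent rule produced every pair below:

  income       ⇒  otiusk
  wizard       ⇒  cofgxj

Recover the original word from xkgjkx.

Compare letters: i→o is +6, n→t is +6, c→i is +6 — a constant shift. Every letter moves 6 places later in the alphabet, wrapping around z→a.
Undoing it on xkgjkx: x−6=r, k−6=e, g−6=a, j−6=d, k−6=e, x−6=r.

reader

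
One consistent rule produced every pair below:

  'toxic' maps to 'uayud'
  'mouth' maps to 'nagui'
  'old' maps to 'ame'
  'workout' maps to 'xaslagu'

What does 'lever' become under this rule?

mqwqs

The shift depends on letter class: consonant t→u is +1, but vowel o→a is +12. The rule splits by letter class: vowels +12, consonants +1.
Applying it to lever: l(cons)+1=m, e(vowel)+12=q, v(cons)+1=w, e(vowel)+12=q, r(cons)+1=s.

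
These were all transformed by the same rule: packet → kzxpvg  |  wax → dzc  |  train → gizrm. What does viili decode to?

This is the alphabet-reversal cipher (Atbash): a becomes z, b becomes y, etc.
Decoding viili: v↔e, i↔r, i↔r, l↔o, i↔r.

error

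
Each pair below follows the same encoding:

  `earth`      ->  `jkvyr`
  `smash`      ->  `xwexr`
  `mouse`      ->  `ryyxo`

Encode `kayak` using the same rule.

Shifts by position in earth: pos 0: e→j (+5), pos 1: a→k (+10), pos 2: r→v (+4), pos 3: t→y (+5), pos 4: h→r (+10) — repeating every 3. A repeating key of period 3 is used — shifts +5, +10, +4 over and over.
On kayak: k+5=p, a+10=k, y+4=c, a+5=f, k+10=u.

pkcfu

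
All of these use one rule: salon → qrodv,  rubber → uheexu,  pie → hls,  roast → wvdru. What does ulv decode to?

sir

Two steps: reverse the string, then apply a Caesar shift of +3.
Undoing it on ulv: shift back: u−3=r, l−3=i, v−3=s → ris; then reverse → sir.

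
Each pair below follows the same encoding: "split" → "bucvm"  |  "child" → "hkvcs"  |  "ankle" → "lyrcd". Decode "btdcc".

swell

Treating letters as 0–25, the rule is x ↦ 11x + 11 (mod 26).
Reversing it on btdcc: b(1)→19·(1−11)≡18=s; t(19)→19·(19−11)≡22=w; d(3)→19·(3−11)≡4=e; c(2)→19·(2−11)≡11=l; c(2)→19·(2−11)≡11=l (all mod 26).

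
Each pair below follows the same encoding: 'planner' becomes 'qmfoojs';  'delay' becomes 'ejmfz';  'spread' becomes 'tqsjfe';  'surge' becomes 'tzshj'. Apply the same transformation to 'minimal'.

nnonnfm

The shift depends on letter class: consonant p→q is +1, but vowel a→f is +5. Vowels shift forward by 5 and consonants shift forward by 1.
For minimal: m(cons)+1=n, i(vowel)+5=n, n(cons)+1=o, i(vowel)+5=n, m(cons)+1=n, a(vowel)+5=f, l(cons)+1=m.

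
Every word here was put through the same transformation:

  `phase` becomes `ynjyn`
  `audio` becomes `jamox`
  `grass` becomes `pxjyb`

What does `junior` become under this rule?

The shifts repeat in a cycle of length 2: positions 0,1,… shift by +9, +6, then the pattern repeats.
On junior: j+9=s, u+6=a, n+9=w, i+6=o, o+9=x, r+6=x.

sawoxx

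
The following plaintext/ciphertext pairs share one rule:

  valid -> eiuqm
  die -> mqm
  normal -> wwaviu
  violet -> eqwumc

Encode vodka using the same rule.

The shift depends on letter class: consonant v→e is +9, but vowel a→i is +8. Vowels shift forward by 8 and consonants shift forward by 9.
For vodka: v(cons)+9=e, o(vowel)+8=w, d(cons)+9=m, k(cons)+9=t, a(vowel)+8=i.

ewmti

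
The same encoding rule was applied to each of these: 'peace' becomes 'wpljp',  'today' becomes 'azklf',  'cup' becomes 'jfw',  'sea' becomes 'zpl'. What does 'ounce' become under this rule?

The rule splits by letter class: vowels +11, consonants +7.
Applying it to ounce: o(vowel)+11=z, u(vowel)+11=f, n(cons)+7=u, c(cons)+7=j, e(vowel)+11=p.

zfujp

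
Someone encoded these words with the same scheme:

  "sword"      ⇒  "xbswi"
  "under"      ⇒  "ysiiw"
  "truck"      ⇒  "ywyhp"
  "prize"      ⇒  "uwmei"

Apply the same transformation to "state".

xyeyi

The shift depends on letter class: consonant s→x is +5, but vowel o→s is +4. Two shifts are in play — +4 for a/e/i/o/u, +5 for every other letter.
For state: s(cons)+5=x, t(cons)+5=y, a(vowel)+4=e, t(cons)+5=y, e(vowel)+4=i.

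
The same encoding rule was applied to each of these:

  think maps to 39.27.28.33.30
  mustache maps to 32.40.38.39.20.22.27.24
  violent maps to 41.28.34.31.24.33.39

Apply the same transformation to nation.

t is letter #20 and maps to 39: an offset of 19. The number is (letter's place in the alphabet, a=1) + 19.
On nation: n=14→33, a=1→20, t=20→39, i=9→28, o=15→34, n=14→33.

33.20.39.28.34.33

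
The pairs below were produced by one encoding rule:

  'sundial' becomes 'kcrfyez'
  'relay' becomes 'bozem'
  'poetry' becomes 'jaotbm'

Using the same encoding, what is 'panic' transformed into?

jeryw

s(18)→k(10) and u(20)→c(2) fit y≡9x+4 (mod 26); the inverse of 9 mod 26 is 3. This is an affine cipher: with a=0,…,z=25, each position x becomes (9x+4) mod 26.
For panic: p(15)→9·15+4≡9=j; a(0)→9·0+4≡4=e; n(13)→9·13+4≡17=r; i(8)→9·8+4≡24=y; c(2)→9·2+4≡22=w (all mod 26).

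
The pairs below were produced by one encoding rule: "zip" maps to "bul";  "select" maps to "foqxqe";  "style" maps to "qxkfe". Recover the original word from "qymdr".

The output letters match the input read backwards, each shifted +12: zip reversed is piz. Two steps: reverse the string, then apply a Caesar shift of +12.
Decoding qymdr: shift back: q−12=e, y−12=m, m−12=a, d−12=r, r−12=f → emarf; then reverse → frame.

frame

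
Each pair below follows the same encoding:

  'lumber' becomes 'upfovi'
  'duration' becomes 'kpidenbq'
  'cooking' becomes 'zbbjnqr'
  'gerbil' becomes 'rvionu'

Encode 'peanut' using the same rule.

mvdqpe

Treating letters as 0–25, the rule is x ↦ 11x + 3 (mod 26).
For peanut: p(15)→11·15+3≡12=m; e(4)→11·4+3≡21=v; a(0)→11·0+3≡3=d; n(13)→11·13+3≡16=q; u(20)→11·20+3≡15=p; t(19)→11·19+3≡4=e (all mod 26).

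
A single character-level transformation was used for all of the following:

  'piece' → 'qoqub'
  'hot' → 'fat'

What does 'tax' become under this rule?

jmf

The output letters match the input read backwards, each shifted +12: piece reversed is eceip. Read the word backwards and shift each letter +12.
Applying it to tax: reverse → xat; then shift: x+12=j, a+12=m, t+12=f.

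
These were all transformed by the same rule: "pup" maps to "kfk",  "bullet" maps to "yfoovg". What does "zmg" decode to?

Each pair mirrors across the alphabet (p↔k, u↔f, p↔k): positions sum to 25. Each letter is replaced by its mirror in the alphabet: a↔z, b↔y, c↔x, and so on (the Atbash cipher).
Decoding zmg: z↔a, m↔n, g↔t.

ant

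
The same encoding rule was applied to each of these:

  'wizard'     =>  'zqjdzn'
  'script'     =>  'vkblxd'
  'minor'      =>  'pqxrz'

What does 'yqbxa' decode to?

virus

Shifts by position in wizard: pos 0: w→z (+3), pos 1: i→q (+8), pos 2: z→j (+10), pos 3: a→d (+3), pos 4: r→z (+8), pos 5: d→n (+10) — repeating every 3. It's a Vigenère-style cipher with numeric key [3,8,10]: position i shifts by key[i mod 3].
Reversing it on yqbxa: y−3=v, q−8=i, b−10=r, x−3=u, a−8=s.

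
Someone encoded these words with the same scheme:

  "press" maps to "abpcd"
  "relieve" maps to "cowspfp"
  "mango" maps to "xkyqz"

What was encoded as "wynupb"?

Shifts by position in press: pos 0: p→a (+11), pos 1: r→b (+10), pos 2: e→p (+11), pos 3: s→c (+10) — repeating every 2. A repeating key of period 2 is used — shifts +11, +10 over and over.
Reversing it on wynupb: w−11=l, y−10=o, n−11=c, u−10=k, p−11=e, b−10=r.

locker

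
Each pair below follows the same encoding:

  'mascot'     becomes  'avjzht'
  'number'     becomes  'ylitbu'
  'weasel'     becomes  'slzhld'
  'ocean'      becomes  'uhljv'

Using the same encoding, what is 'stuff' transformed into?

mmbaz

Read the word backwards and shift each letter +7.
On stuff: reverse → ffuts; then shift: f+7=m, f+7=m, u+7=b, t+7=a, s+7=z.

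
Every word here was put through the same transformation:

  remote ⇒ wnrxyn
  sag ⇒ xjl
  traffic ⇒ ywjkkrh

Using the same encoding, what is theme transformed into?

The shift depends on letter class: consonant r→w is +5, but vowel e→n is +9. Two shifts are in play — +9 for a/e/i/o/u, +5 for every other letter.
On theme: t(cons)+5=y, h(cons)+5=m, e(vowel)+9=n, m(cons)+5=r, e(vowel)+9=n.

ymnrn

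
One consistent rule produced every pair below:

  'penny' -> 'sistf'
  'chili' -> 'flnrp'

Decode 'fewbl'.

In penny: p→s is +3, e→i is +4, n→s is +5, n→t is +6 — the shift increases by 1 each position. Letter i (0-indexed) is shifted by i+3, so successive shifts are 3, 4, 5, ….
Decoding fewbl: f−3=c, e−4=a, w−5=r, b−6=v, l−7=e.

carve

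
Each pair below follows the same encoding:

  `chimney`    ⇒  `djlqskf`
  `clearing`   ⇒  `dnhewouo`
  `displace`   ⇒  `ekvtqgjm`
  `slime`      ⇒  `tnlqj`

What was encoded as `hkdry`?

Each letter shifts forward by (position + 1), i.e. 1, 2, 3, … — the shift grows by one for each successive letter.
Reversing it on hkdry: h−1=g, k−2=i, d−3=a, r−4=n, y−5=t.

giant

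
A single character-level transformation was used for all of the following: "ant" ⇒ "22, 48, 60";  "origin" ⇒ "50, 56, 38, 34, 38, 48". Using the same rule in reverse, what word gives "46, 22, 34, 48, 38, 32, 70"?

magnify

a(#1)→22 and n(#14)→48: differences scale by 2, so n = 2·pos + 20. Each letter becomes 2×(its alphabet position, a=1..z=26) + 20.
Undoing it on 46, 22, 34, 48, 38, 32, 70: 46→(46−20)÷2=13=m, 22→(22−20)÷2=1=a, 34→(34−20)÷2=7=g, 48→(48−20)÷2=14=n, 38→(38−20)÷2=9=i, 32→(32−20)÷2=6=f, 70→(70−20)÷2=25=y.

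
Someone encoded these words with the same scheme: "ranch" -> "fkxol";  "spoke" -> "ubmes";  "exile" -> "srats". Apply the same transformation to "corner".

This is an affine cipher: with a=0,…,z=25, each position x becomes (15x+10) mod 26.
Applying it to corner: c(2)→15·2+10≡14=o; o(14)→15·14+10≡12=m; r(17)→15·17+10≡5=f; n(13)→15·13+10≡23=x; e(4)→15·4+10≡18=s; r(17)→15·17+10≡5=f (all mod 26).

omfxsf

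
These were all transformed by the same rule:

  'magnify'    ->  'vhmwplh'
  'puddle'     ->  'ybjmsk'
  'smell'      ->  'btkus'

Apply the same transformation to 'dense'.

Shifts by position in magnify: pos 0: m→v (+9), pos 1: a→h (+7), pos 2: g→m (+6), pos 3: n→w (+9), pos 4: i→p (+7), pos 5: f→l (+6) — repeating every 3. It's a Vigenère-style cipher with numeric key [9,7,6]: position i shifts by key[i mod 3].
On dense: d+9=m, e+7=l, n+6=t, s+9=b, e+7=l.

mltbl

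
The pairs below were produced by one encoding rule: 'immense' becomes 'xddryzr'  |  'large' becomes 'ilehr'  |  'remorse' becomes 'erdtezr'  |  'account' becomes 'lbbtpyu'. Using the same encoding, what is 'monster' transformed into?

dtyzure

i(8)→x(23) and m(12)→d(3) fit y≡21x+11 (mod 26); the inverse of 21 mod 26 is 5. This is an affine cipher: with a=0,…,z=25, each position x becomes (21x+11) mod 26.
For monster: m(12)→21·12+11≡3=d; o(14)→21·14+11≡19=t; n(13)→21·13+11≡24=y; s(18)→21·18+11≡25=z; t(19)→21·19+11≡20=u; e(4)→21·4+11≡17=r; r(17)→21·17+11≡4=e (all mod 26).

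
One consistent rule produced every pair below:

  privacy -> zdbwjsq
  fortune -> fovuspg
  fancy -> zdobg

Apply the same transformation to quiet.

ufjvr

The output letters match the input read backwards, each shifted +1: privacy reversed is ycavirp. The word is reversed, then every letter is shifted forward by 1.
On quiet: reverse → teiuq; then shift: t+1=u, e+1=f, i+1=j, u+1=v, q+1=r.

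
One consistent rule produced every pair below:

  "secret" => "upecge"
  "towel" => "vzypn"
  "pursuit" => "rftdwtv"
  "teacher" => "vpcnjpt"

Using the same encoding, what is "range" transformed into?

It's a Vigenère-style cipher with numeric key [2,11]: position i shifts by key[i mod 2].
For range: r+2=t, a+11=l, n+2=p, g+11=r, e+2=g.

tlprg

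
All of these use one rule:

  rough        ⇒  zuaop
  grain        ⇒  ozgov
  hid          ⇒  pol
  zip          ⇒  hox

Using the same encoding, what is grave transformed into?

ozgdk

The shift depends on letter class: consonant r→z is +8, but vowel o→u is +6. Vowels shift forward by 6 and consonants shift forward by 8.
On grave: g(cons)+8=o, r(cons)+8=z, a(vowel)+6=g, v(cons)+8=d, e(vowel)+6=k.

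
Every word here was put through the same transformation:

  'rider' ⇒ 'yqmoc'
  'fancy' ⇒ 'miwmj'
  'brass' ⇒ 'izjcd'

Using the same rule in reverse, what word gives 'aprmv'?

thick

Each letter shifts forward by (position + 7), i.e. 7, 8, 9, … — the shift grows by one for each successive letter.
Undoing it on aprmv: a−7=t, p−8=h, r−9=i, m−10=c, v−11=k.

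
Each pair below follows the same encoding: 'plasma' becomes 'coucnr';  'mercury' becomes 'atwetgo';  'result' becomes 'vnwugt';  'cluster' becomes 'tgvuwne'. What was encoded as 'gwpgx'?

The output letters match the input read backwards, each shifted +2: plasma reversed is amsalp. The word is reversed, then every letter is shifted forward by 2.
Undoing it on gwpgx: shift back: g−2=e, w−2=u, p−2=n, g−2=e, x−2=v → eunev; then reverse → venue.

venue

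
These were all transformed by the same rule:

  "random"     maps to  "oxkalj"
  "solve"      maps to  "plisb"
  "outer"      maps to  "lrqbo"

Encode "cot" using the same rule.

zlq

It's a constant shift of +23 (ROT23).
For cot: c+23=z, o+23=l, t+23=q.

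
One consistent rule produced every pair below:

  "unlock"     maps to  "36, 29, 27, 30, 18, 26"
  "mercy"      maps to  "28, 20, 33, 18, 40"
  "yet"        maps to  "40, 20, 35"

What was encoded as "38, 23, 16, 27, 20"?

whale

u is letter #21 and maps to 36: an offset of 15. Each letter is replaced by its alphabet position (a=1..z=26) + 15.
Decoding 38, 23, 16, 27, 20: 38→(38−15)÷1=23=w, 23→(23−15)÷1=8=h, 16→(16−15)÷1=1=a, 27→(27−15)÷1=12=l, 20→(20−15)÷1=5=e.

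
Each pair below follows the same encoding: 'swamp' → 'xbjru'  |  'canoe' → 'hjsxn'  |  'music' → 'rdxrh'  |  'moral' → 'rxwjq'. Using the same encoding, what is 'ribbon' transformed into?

wrggxs

The shift depends on letter class: consonant s→x is +5, but vowel a→j is +9. Vowels shift forward by 9 and consonants shift forward by 5.
On ribbon: r(cons)+5=w, i(vowel)+9=r, b(cons)+5=g, b(cons)+5=g, o(vowel)+9=x, n(cons)+5=s.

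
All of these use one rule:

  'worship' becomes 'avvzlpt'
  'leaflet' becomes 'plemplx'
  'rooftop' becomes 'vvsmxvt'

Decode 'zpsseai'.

violate

A repeating key of period 2 is used — shifts +4, +7 over and over.
Undoing it on zpsseai: z−4=v, p−7=i, s−4=o, s−7=l, e−4=a, a−7=t, i−4=e.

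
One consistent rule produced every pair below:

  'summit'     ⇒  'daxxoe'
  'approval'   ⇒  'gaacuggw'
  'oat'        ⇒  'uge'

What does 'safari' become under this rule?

The shift depends on letter class: consonant s→d is +11, but vowel u→a is +6. Vowels shift forward by 6 and consonants shift forward by 11.
For safari: s(cons)+11=d, a(vowel)+6=g, f(cons)+11=q, a(vowel)+6=g, r(cons)+11=c, i(vowel)+6=o.

dgqgco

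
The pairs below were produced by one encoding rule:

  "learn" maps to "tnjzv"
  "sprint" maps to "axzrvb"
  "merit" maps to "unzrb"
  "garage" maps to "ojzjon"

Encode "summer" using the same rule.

aduunz

The shift depends on letter class: consonant l→t is +8, but vowel e→n is +9. Vowels shift forward by 9 and consonants shift forward by 8.
Applying it to summer: s(cons)+8=a, u(vowel)+9=d, m(cons)+8=u, m(cons)+8=u, e(vowel)+9=n, r(cons)+8=z.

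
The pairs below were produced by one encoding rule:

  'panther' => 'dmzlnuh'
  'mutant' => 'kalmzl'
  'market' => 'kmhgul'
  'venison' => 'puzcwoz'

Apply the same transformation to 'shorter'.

p(15)→d(3) and a(0)→m(12) fit y≡15x+12 (mod 26); the inverse of 15 mod 26 is 7. Each letter's alphabet position (a=0..z=25) is mapped through 15·x+12 mod 26 — an affine cipher.
Applying it to shorter: s(18)→15·18+12≡22=w; h(7)→15·7+12≡13=n; o(14)→15·14+12≡14=o; r(17)→15·17+12≡7=h; t(19)→15·19+12≡11=l; e(4)→15·4+12≡20=u; r(17)→15·17+12≡7=h (all mod 26).

wnohluh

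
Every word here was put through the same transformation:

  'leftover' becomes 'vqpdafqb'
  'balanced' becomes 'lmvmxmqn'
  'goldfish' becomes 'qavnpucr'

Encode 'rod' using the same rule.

ban

The shift depends on letter class: consonant l→v is +10, but vowel e→q is +12. Vowels shift forward by 12 and consonants shift forward by 10.
For rod: r(cons)+10=b, o(vowel)+12=a, d(cons)+10=n.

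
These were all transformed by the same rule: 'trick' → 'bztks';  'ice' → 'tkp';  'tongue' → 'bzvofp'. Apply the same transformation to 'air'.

The rule splits by letter class: vowels +11, consonants +8.
For air: a(vowel)+11=l, i(vowel)+11=t, r(cons)+8=z.

ltz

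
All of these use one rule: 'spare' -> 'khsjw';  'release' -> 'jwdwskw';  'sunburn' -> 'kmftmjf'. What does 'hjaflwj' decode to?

Compare letters: s→k is +18, p→h is +18, a→s is +18 — a constant shift. It's a constant shift of +18 (ROT18).
Decoding hjaflwj: h−18=p, j−18=r, a−18=i, f−18=n, l−18=t, w−18=e, j−18=r.

printer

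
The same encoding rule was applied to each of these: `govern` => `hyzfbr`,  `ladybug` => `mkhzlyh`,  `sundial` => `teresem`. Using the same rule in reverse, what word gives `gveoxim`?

flannel

Shifts by position in govern: pos 0: g→h (+1), pos 1: o→y (+10), pos 2: v→z (+4), pos 3: e→f (+1), pos 4: r→b (+10), pos 5: n→r (+4) — repeating every 3. A repeating key of period 3 is used — shifts +1, +10, +4 over and over.
Undoing it on gveoxim: g−1=f, v−10=l, e−4=a, o−1=n, x−10=n, i−4=e, m−1=l.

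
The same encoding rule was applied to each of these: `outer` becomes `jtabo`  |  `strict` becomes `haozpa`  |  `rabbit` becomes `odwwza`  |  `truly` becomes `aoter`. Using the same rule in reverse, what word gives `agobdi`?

thread

Treating letters as 0–25, the rule is x ↦ 19x + 3 (mod 26).
Undoing it on agobdi: a(0)→11·(0−3)≡19=t; g(6)→11·(6−3)≡7=h; o(14)→11·(14−3)≡17=r; b(1)→11·(1−3)≡4=e; d(3)→11·(3−3)≡0=a; i(8)→11·(8−3)≡3=d (all mod 26).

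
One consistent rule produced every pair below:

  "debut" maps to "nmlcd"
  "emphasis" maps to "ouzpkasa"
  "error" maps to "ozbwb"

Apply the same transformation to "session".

cmcaswx

Shifts by position in debut: pos 0: d→n (+10), pos 1: e→m (+8), pos 2: b→l (+10), pos 3: u→c (+8) — repeating every 2. It's a Vigenère-style cipher with numeric key [10,8]: position i shifts by key[i mod 2].
Applying it to session: s+10=c, e+8=m, s+10=c, s+8=a, i+10=s, o+8=w, n+10=x.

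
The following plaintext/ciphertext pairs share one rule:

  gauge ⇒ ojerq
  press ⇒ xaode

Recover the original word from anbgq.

In gauge: g→o is +8, a→j is +9, u→e is +10, g→r is +11 — the shift increases by 1 each position. Letter i (0-indexed) is shifted by i+8, so successive shifts are 8, 9, 10, ….
Undoing it on anbgq: a−8=s, n−9=e, b−10=r, g−11=v, q−12=e.

serve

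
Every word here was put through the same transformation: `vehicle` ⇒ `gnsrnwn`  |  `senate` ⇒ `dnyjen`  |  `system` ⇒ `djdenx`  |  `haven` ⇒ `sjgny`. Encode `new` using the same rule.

ynh

The rule splits by letter class: vowels +9, consonants +11.
Applying it to new: n(cons)+11=y, e(vowel)+9=n, w(cons)+11=h.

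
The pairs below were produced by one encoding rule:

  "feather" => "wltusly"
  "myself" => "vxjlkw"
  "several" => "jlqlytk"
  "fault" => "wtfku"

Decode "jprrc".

Each letter's alphabet position (a=0..z=25) is mapped through 11·x+19 mod 26 — an affine cipher.
Undoing it on jprrc: j(9)→19·(9−19)≡18=s; p(15)→19·(15−19)≡2=c; r(17)→19·(17−19)≡14=o; r(17)→19·(17−19)≡14=o; c(2)→19·(2−19)≡15=p (all mod 26).

scoop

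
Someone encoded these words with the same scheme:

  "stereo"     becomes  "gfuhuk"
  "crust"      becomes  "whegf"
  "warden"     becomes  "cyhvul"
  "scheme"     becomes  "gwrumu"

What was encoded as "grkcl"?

s(18)→g(6) and t(19)→f(5) fit y≡25x+24 (mod 26); the inverse of 25 mod 26 is 25. This is an affine cipher: with a=0,…,z=25, each position x becomes (25x+24) mod 26.
Reversing it on grkcl: g(6)→25·(6−24)≡18=s; r(17)→25·(17−24)≡7=h; k(10)→25·(10−24)≡14=o; c(2)→25·(2−24)≡22=w; l(11)→25·(11−24)≡13=n (all mod 26).

shown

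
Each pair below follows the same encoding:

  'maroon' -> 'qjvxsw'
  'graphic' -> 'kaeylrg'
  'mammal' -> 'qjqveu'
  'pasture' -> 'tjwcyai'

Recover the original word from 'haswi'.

drone

Shifts by position in maroon: pos 0: m→q (+4), pos 1: a→j (+9), pos 2: r→v (+4), pos 3: o→x (+9) — repeating every 2. It's a Vigenère-style cipher with numeric key [4,9]: position i shifts by key[i mod 2].
Reversing it on haswi: h−4=d, a−9=r, s−4=o, w−9=n, i−4=e.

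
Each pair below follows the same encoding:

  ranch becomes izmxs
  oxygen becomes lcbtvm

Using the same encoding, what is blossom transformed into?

yolhhln

Each pair mirrors across the alphabet (r↔i, a↔z, n↔m): positions sum to 25. This is the alphabet-reversal cipher (Atbash): a becomes z, b becomes y, etc.
On blossom: b↔y, l↔o, o↔l, s↔h, s↔h, o↔l, m↔n.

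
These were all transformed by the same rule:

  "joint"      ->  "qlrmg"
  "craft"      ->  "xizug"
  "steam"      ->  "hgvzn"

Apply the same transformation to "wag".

dzt

Each pair mirrors across the alphabet (j↔q, o↔l, i↔r): positions sum to 25. Each letter is replaced by its mirror in the alphabet: a↔z, b↔y, c↔x, and so on (the Atbash cipher).
Applying it to wag: w↔d, a↔z, g↔t.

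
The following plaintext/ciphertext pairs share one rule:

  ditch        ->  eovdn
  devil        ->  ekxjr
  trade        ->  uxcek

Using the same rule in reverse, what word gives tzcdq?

stack

It's a Vigenère-style cipher with numeric key [1,6,2]: position i shifts by key[i mod 3].
Decoding tzcdq: t−1=s, z−6=t, c−2=a, d−1=c, q−6=k.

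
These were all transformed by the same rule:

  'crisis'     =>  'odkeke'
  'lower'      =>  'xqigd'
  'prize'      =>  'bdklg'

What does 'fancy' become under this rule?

rczok

Vowels shift forward by 2 and consonants shift forward by 12.
Applying it to fancy: f(cons)+12=r, a(vowel)+2=c, n(cons)+12=z, c(cons)+12=o, y(cons)+12=k.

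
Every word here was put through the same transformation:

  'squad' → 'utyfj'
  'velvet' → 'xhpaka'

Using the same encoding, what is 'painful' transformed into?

Each letter shifts forward by (position + 2), i.e. 2, 3, 4, … — the shift grows by one for each successive letter.
On painful: p+2=r, a+3=d, i+4=m, n+5=s, f+6=l, u+7=b, l+8=t.

rdmslbt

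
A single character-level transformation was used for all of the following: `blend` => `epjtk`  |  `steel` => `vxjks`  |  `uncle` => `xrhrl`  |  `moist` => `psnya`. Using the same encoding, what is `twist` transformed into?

wanya

The shift increases by 1 at each position, starting from +3: 3, 4, 5, ….
Applying it to twist: t+3=w, w+4=a, i+5=n, s+6=y, t+7=a.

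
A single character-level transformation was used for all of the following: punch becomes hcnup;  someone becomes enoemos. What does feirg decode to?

It's just the letters in reverse order.
Undoing it on feirg: then reverse → grief.

grief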